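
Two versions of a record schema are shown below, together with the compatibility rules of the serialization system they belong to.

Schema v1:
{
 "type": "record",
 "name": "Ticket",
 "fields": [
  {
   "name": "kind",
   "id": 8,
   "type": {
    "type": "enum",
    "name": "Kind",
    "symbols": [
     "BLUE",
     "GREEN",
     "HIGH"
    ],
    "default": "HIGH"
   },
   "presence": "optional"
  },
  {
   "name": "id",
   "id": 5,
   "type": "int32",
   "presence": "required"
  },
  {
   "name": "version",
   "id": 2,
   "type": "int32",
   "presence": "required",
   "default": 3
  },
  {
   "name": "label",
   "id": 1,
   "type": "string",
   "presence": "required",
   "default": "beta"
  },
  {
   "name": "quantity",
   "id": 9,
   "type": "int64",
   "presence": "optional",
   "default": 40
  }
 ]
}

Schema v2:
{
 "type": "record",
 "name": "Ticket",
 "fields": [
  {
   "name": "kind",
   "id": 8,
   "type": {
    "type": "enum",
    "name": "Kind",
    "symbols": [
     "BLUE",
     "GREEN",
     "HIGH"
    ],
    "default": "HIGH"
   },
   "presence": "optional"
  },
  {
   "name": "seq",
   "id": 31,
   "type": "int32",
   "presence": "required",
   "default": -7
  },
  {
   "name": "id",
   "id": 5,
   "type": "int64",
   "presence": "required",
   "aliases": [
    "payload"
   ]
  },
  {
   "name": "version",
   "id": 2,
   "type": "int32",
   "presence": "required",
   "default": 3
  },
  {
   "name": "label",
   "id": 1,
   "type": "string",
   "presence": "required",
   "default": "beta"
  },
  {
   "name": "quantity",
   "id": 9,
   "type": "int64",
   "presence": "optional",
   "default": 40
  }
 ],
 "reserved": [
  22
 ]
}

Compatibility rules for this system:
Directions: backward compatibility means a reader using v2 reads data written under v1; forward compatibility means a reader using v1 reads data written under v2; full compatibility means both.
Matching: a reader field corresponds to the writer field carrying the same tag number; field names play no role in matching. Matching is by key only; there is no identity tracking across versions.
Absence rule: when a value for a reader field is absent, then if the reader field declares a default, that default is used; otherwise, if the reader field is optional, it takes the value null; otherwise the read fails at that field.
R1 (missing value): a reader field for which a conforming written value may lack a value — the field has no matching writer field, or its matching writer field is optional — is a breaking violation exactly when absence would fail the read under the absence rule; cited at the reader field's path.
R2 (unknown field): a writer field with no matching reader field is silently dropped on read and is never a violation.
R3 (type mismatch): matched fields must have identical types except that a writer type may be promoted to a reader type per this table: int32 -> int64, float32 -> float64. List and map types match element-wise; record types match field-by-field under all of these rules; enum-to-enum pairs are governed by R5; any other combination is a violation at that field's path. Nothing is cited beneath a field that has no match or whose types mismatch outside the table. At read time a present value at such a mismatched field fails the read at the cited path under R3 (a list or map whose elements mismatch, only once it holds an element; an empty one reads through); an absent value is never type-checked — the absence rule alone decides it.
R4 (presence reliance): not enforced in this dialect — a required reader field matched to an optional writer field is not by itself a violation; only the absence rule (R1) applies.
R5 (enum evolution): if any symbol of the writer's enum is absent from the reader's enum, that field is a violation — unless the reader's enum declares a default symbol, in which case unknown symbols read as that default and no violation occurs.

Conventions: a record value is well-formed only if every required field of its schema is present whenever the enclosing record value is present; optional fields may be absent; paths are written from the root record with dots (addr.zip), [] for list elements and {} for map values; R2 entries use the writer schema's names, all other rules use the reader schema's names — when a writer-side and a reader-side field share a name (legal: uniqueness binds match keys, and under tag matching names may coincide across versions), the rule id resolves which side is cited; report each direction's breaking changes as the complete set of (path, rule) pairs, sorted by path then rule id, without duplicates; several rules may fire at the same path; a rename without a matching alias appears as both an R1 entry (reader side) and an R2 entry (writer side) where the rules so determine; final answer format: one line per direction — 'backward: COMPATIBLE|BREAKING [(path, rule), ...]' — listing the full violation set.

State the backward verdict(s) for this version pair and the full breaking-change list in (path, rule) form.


the writer's type comes first in each Ticket pair
backward analysis of Ticket with v2 as reader and v1 as writer:
  writer optional, Kind -> Kind: reader kind maps from writer kind
  no writer field matches reader seq
  writer required, int32 -> int64: reader id maps from writer id
  writer required, int32 -> int32: reader version maps from writer version
  writer required, string -> string: reader label maps from writer label
  writer optional, int64 -> int64: reader quantity maps from writer quantity
  => no violations; backward on Ticket: COMPATIBLE
the other Ticket changes do not affect what is asked:
  field id in record Ticket: type int32 changed to int64 -> affects forward compatibility only, which is not asked
  added field seq to record Ticket: required int32, tag 31, default -7 (in v2 it sits immediately before id) -> no rule fires on it in Ticket's dialect; the asked verdict holds

backward: COMPATIBLE []


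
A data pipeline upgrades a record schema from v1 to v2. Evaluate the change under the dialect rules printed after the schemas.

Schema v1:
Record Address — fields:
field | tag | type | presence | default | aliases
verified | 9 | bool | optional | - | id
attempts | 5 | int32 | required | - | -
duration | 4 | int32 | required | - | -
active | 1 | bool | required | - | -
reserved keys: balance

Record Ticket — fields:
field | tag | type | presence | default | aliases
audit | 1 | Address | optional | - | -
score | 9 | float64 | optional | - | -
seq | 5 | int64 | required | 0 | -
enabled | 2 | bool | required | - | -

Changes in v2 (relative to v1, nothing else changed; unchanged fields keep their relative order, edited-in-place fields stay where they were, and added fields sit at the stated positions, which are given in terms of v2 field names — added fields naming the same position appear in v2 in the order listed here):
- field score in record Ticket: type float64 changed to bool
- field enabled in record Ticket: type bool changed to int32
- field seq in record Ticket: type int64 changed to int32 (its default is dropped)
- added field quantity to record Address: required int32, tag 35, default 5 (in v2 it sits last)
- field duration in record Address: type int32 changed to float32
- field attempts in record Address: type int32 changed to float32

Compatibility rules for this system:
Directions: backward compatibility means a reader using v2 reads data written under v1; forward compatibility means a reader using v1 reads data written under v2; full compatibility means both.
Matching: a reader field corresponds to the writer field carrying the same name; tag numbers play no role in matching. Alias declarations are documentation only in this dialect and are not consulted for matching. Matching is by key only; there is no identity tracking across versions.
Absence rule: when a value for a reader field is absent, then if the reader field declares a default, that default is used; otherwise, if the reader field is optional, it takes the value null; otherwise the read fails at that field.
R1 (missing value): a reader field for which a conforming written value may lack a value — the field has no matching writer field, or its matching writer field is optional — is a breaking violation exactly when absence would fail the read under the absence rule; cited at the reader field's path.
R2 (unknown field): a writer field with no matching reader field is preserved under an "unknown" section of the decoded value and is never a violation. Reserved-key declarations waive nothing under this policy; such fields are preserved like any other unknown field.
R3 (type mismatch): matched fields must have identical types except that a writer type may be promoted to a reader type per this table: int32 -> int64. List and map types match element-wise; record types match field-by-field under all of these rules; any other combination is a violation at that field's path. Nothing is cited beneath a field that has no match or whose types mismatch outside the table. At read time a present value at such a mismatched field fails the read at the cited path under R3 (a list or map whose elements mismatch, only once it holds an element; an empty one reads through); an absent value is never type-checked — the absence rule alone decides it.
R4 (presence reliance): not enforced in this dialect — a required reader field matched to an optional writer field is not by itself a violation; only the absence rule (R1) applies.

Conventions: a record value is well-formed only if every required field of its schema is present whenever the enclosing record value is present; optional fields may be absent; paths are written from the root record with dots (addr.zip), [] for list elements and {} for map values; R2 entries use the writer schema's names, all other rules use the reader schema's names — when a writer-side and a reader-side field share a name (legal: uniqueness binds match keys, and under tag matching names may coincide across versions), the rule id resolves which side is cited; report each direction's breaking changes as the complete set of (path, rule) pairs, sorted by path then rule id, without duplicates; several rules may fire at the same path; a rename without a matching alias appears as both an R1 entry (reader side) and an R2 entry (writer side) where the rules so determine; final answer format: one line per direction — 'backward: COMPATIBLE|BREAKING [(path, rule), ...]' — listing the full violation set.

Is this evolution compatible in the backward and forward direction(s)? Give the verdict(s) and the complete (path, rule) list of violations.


arrows below run writer -> reader for Ticket
checking backward for Ticket: reader v2 against writer v1:
  Address -> Address, writer optional: audit aligns to audit
  float64 -> bool, writer optional: score aligns to score
  int64 -> int32, writer required: seq aligns to seq
  bool -> int32, writer required: enabled aligns to enabled
  bool -> bool, writer optional: audit.verified aligns to audit.verified
  int32 -> float32, writer required: audit.attempts aligns to audit.attempts
  int32 -> float32, writer required: audit.duration aligns to audit.duration
  bool -> bool, writer required: audit.active aligns to audit.active
  audit.quantity: no writer match
  R3 fires at audit.attempts
  R3 fires at audit.duration
  R3 fires at enabled
  R3 fires at score
  R3 fires at seq
  backward on Ticket therefore BREAKING (5)
checking forward for Ticket: reader v1 against writer v2:
  Address -> Address, writer optional: audit aligns to audit
  bool -> float64, writer optional: score aligns to score
  int32 -> int64, writer required: seq aligns to seq
  int32 -> bool, writer required: enabled aligns to enabled
  bool -> bool, writer optional: audit.verified aligns to audit.verified
  float32 -> int32, writer required: audit.attempts aligns to audit.attempts
  float32 -> int32, writer required: audit.duration aligns to audit.duration
  bool -> bool, writer required: audit.active aligns to audit.active
  audit.quantity (writer side), unknown to reader
  R3 fires at audit.attempts
  R3 fires at audit.duration
  R3 fires at enabled
  R3 fires at score
  forward on Ticket therefore BREAKING (4)

backward: BREAKING [(audit.attempts, R3), (audit.duration, R3), (enabled, R3), (score, R3), (seq, R3)]; forward: BREAKING [(audit.attempts, R3), (audit.duration, R3), (enabled, R3), (score, R3)]


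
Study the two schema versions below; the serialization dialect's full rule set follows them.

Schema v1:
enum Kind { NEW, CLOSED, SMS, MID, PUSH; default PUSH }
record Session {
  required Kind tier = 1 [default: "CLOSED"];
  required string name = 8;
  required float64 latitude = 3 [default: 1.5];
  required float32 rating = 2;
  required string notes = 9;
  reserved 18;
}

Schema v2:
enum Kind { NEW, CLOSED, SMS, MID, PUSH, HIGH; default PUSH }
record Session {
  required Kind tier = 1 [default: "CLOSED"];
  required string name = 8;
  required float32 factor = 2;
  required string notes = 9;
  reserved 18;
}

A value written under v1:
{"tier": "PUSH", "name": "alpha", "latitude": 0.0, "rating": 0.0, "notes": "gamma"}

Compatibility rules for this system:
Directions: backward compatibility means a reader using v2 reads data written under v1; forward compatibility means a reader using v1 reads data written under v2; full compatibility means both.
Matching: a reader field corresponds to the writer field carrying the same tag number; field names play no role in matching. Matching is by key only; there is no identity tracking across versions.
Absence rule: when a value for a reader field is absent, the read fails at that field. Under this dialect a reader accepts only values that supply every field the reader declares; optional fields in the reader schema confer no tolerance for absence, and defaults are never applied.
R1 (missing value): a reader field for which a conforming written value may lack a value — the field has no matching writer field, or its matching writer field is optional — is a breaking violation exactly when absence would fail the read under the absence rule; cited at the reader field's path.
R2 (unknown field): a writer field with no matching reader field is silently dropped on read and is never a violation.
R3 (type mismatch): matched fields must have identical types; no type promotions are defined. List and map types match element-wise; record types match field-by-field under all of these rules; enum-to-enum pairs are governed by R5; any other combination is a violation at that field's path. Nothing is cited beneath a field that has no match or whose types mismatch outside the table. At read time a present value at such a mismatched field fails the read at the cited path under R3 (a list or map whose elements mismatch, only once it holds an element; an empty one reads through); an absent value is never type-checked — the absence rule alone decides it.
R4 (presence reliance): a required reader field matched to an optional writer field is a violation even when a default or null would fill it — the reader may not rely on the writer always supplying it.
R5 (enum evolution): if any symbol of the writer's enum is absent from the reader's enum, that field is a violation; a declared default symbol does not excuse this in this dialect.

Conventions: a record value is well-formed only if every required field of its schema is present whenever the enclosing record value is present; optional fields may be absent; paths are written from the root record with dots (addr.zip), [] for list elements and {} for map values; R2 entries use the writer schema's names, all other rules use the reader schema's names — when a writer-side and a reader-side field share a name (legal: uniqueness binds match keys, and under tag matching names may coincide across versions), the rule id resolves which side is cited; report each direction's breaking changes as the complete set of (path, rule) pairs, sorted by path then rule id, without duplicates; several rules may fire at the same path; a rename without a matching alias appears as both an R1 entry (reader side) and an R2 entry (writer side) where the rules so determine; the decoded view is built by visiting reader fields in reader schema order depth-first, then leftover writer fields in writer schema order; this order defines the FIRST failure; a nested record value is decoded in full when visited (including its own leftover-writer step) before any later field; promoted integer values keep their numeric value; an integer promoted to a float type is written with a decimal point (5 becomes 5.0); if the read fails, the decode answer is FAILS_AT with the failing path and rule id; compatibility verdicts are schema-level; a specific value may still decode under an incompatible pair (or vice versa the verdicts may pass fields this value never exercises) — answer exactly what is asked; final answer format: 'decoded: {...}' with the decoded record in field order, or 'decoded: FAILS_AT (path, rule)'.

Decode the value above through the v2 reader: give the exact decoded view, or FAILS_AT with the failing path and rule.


decoded: {"tier": "PUSH", "name": "alpha", "factor": 0.0, "notes": "gamma"}

in Session below, arrows point writer -> reader
decode walk for Session under reader schema v2:
  tier := "PUSH"
  name := "alpha"
  factor := 0.0 (from writer rating)
  notes := "gamma"
  writer latitude: no reader field; dropped
  => decoded: {"tier": "PUSH", "name": "alpha", "factor": 0.0, "notes": "gamma"}
ruling out the remaining Session differences:
  enum Kind (field tier in record Session): symbol HIGH added -> matters for Session compatibility verdicts, not for this value's decode


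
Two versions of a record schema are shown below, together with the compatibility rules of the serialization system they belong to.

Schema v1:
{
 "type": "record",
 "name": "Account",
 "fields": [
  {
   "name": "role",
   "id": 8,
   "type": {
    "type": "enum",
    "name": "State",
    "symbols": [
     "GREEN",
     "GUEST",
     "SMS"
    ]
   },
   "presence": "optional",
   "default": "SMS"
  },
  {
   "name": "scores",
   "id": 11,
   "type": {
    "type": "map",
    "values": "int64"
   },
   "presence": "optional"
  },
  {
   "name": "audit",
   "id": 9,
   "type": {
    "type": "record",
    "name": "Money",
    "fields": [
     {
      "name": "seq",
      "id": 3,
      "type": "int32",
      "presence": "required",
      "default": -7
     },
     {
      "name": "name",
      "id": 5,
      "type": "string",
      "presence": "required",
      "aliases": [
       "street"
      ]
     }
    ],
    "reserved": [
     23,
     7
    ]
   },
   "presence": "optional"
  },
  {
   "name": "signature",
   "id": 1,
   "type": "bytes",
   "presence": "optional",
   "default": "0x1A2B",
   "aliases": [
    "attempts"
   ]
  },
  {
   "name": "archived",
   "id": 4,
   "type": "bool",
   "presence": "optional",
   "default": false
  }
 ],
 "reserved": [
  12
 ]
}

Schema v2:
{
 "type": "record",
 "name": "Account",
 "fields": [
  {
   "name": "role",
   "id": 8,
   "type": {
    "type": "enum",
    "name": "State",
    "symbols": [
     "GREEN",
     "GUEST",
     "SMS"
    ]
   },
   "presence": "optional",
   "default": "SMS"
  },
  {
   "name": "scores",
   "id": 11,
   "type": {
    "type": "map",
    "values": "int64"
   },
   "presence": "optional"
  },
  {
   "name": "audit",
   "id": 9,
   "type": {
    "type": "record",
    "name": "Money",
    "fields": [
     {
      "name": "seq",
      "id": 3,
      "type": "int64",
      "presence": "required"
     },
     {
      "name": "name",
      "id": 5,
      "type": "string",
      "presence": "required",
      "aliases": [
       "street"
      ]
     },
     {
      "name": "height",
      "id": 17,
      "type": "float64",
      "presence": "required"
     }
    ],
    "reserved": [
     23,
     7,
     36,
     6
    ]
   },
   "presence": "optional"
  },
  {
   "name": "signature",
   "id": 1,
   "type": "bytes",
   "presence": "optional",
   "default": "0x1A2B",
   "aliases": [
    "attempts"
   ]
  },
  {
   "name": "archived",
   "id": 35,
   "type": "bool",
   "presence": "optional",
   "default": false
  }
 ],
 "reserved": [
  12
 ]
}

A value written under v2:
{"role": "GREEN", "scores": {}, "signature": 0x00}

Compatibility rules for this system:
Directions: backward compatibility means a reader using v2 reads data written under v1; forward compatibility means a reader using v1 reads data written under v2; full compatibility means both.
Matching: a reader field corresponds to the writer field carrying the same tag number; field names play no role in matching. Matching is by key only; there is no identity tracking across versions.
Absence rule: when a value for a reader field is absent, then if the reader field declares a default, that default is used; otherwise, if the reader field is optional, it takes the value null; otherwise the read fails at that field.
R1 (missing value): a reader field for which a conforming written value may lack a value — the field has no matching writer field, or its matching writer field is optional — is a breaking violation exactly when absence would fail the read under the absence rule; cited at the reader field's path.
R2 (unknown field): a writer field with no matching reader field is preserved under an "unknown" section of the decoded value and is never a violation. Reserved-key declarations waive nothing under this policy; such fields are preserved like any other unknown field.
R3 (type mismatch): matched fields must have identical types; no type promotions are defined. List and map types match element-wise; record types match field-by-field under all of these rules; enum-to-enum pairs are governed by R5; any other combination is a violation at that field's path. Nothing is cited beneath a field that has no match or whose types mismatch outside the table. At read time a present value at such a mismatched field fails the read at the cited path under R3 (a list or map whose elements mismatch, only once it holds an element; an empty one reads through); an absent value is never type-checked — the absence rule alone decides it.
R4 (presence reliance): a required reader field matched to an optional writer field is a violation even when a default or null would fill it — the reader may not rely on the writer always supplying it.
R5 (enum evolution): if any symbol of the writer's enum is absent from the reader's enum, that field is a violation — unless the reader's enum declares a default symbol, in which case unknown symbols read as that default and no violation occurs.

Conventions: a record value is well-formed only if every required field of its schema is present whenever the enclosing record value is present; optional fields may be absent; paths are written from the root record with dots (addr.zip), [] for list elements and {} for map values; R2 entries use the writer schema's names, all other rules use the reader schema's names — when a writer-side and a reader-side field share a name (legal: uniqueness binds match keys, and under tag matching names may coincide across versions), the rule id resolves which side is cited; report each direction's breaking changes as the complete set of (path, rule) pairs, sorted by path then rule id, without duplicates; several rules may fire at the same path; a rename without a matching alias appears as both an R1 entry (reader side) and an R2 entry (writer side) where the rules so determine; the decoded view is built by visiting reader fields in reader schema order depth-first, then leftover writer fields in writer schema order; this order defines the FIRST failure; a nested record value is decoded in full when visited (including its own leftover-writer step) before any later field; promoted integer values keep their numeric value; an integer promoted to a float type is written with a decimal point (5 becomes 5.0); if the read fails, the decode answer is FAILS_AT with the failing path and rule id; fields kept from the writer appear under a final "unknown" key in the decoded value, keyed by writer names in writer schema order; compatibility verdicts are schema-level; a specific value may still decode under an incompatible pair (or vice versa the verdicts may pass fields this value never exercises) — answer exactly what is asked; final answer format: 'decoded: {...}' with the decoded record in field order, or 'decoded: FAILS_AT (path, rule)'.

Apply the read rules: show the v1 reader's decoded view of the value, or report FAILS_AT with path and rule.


decoded: {"role": "GREEN", "scores": {}, "audit": null, "signature": 0x00, "archived": false}

the writer's type comes first in each Account pair
decode walk for Account under reader schema v1:
  role := "GREEN"
  scores := {}
  audit := null (absent, optional -> null)
  signature := 0x00
  archived := false (absent -> default)
  => decoded: {"role": "GREEN", "scores": {}, "audit": null, "signature": 0x00, "archived": false}
checking off the Account differences that do not matter here:
  field seq in record Money: type int32 changed to int64 (its default is dropped) -> shifts the Account verdicts, not this decode
  field archived in record Account: tag 4 changed to 35 -> fires no rule on Account under this dialect and leaves the result unchanged
  added field height to record Money: required float64, tag 17 (in v2 it sits last) -> shifts the Account verdicts, not this decode


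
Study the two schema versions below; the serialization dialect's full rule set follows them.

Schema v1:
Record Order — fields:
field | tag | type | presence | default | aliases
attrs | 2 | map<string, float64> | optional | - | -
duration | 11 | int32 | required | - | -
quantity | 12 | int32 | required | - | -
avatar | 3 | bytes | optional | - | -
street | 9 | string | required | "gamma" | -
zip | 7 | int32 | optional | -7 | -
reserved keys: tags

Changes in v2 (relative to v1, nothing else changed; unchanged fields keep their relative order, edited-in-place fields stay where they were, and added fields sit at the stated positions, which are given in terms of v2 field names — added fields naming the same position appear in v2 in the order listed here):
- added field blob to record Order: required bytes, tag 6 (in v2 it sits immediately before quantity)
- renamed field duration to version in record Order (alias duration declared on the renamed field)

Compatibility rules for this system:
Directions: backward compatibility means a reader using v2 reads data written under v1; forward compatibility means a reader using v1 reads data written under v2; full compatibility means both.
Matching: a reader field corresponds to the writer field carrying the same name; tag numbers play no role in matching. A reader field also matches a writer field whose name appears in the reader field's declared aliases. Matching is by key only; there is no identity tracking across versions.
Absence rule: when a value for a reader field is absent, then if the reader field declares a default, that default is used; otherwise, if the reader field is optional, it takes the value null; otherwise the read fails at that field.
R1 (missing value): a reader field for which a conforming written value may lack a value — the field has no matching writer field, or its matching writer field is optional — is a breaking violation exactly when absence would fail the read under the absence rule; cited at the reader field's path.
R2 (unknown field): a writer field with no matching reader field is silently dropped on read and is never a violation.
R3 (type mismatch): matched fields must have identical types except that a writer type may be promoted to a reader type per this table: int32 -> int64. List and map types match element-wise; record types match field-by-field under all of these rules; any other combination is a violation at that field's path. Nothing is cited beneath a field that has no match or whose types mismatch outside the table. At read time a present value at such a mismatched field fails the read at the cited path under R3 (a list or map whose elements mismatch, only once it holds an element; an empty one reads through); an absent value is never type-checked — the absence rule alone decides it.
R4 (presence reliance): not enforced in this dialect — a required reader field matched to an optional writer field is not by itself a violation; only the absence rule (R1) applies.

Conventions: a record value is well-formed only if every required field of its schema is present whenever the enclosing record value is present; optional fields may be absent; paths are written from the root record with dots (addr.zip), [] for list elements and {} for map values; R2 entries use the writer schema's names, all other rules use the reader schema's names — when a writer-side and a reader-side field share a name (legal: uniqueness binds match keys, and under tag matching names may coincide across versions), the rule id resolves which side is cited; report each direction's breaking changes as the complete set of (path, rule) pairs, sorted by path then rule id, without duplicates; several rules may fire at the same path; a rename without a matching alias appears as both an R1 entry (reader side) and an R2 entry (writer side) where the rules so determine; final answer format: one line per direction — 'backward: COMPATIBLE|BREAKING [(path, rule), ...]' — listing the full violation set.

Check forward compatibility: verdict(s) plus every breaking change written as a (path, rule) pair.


arrows below run writer -> reader for Order
forward pass over Order, reader schema v1, writer schema v2:
  attrs: paired with writer attrs (map<string, float64> -> map<string, float64>; writer optional)
  duration: no writer-side match
  quantity: paired with writer quantity (int32 -> int32; writer required)
  avatar: paired with writer avatar (bytes -> bytes; writer optional)
  street: paired with writer street (string -> string; writer required)
  zip: paired with writer zip (int32 -> int32; writer optional)
  writer version: unknown to reader
  writer blob: unknown to reader
  rule R1 violated at duration
  => forward: BREAKING (1)
diffs on Order not affecting the asked answer:
  added field blob to record Order: required bytes, tag 6 (in v2 it sits immediately before quantity) -> fires only in the backward direction of Order, which is not asked here

forward: BREAKING [(duration, R1)]


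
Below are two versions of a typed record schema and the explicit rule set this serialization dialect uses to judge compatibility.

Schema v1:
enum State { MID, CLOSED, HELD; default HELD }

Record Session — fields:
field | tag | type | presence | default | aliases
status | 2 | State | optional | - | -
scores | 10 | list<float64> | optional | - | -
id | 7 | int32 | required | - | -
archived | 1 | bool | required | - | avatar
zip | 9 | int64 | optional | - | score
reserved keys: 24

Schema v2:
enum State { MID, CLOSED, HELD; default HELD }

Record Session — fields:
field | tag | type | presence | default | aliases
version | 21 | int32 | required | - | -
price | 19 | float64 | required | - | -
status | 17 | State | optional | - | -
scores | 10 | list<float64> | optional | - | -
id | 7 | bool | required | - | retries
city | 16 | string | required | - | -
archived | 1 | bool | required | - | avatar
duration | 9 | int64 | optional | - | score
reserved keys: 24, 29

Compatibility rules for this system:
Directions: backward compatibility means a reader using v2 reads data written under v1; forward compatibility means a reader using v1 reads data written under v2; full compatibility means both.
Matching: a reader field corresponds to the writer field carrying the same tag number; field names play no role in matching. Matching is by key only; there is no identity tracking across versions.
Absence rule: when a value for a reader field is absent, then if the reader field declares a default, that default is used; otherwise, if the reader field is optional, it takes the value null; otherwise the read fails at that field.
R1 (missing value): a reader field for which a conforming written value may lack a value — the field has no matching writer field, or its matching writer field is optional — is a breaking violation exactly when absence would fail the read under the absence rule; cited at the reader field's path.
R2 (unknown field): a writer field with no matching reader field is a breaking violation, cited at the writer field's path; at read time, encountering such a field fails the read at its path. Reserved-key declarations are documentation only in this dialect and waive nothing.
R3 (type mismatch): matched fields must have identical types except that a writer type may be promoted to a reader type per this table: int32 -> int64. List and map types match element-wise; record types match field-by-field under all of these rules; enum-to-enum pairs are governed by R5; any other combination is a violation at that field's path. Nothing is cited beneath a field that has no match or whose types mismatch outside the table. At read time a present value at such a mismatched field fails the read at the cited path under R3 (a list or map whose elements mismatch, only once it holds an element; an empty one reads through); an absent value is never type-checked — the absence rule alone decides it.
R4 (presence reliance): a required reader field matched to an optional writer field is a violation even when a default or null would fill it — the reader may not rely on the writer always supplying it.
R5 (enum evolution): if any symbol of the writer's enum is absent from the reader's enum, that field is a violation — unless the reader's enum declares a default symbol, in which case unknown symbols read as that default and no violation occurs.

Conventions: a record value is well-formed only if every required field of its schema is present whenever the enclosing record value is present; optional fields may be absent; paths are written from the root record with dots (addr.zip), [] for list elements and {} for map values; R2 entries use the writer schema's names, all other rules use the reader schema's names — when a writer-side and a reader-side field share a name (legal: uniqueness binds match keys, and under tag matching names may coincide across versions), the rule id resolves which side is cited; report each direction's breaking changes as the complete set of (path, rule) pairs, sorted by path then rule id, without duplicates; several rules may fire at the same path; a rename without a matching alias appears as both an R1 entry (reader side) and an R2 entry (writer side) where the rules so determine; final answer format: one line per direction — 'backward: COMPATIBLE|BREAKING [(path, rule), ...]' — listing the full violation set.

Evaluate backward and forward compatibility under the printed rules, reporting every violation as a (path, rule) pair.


backward: BREAKING [(city, R1), (id, R3), (price, R1), (status, R2), (version, R1)]; forward: BREAKING [(city, R2), (id, R3), (price, R2), (status, R2), (version, R2)]

arrows below run writer -> reader for Session
checking backward for Session: reader v2 against writer v1:
  version: no writer match
  price: no writer match
  status: no writer match
  scores <- scores (list<float64> -> list<float64>, writer optional)
  id <- id (int32 -> bool, writer required)
  city: no writer match
  archived <- archived (bool -> bool, writer required)
  duration <- zip (int64 -> int64, writer optional)
  leftover writer field: status
  rule R1 violated at city
  rule R3 violated at id
  rule R1 violated at price
  rule R2 violated at status
  rule R1 violated at version
  => backward verdict for Session: BREAKING, 5 violation(s)
checking forward for Session: reader v1 against writer v2:
  status: no writer match
  scores <- scores (list<float64> -> list<float64>, writer optional)
  id <- id (bool -> int32, writer required)
  archived <- archived (bool -> bool, writer required)
  zip <- duration (int64 -> int64, writer optional)
  leftover writer field: version
  leftover writer field: price
  leftover writer field: status
  leftover writer field: city
  rule R2 violated at city
  rule R3 violated at id
  rule R2 violated at price
  rule R2 violated at status
  rule R2 violated at version
  => forward verdict for Session: BREAKING, 5 violation(s)


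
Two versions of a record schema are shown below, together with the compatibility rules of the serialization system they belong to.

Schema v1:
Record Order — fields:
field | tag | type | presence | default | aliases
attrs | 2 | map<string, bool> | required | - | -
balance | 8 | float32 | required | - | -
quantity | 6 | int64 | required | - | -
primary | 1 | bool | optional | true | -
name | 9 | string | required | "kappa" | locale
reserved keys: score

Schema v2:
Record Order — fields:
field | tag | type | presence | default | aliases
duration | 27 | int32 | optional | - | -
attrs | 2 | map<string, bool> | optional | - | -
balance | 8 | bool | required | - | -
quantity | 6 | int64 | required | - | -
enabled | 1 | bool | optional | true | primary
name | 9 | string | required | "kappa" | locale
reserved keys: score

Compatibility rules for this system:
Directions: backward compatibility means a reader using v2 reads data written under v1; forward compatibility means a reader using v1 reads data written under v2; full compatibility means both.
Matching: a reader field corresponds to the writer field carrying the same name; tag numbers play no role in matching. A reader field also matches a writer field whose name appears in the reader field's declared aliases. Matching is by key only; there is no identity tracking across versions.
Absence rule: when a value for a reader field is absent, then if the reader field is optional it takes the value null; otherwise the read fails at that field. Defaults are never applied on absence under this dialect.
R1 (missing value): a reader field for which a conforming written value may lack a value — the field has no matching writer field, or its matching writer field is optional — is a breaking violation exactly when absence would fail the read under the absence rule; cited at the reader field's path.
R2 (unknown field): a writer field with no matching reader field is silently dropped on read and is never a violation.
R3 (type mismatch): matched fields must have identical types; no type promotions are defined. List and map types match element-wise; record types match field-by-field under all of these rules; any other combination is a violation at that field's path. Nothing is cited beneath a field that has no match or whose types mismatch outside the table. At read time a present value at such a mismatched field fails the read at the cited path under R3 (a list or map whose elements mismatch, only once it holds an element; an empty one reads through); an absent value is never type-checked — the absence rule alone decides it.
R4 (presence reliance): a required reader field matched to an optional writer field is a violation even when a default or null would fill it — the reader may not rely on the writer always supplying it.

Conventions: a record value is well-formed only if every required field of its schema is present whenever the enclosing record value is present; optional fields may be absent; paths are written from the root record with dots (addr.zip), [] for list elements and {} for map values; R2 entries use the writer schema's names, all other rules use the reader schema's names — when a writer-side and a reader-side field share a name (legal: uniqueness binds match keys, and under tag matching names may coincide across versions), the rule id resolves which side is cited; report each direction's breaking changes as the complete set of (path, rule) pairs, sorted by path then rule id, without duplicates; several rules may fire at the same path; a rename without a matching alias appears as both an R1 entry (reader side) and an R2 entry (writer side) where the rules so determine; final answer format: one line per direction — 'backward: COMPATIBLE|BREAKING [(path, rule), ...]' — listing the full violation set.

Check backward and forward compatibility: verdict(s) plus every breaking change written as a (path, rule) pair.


in Order below, arrows point writer -> reader
backward for Order (reader v2, writer v1):
  duration: no writer match
  attrs <- attrs (map<string, bool> -> map<string, bool>, writer required)
  balance <- balance (float32 -> bool, writer required)
  quantity <- quantity (int64 -> int64, writer required)
  enabled <- primary (bool -> bool, writer optional)
  name <- name (string -> string, writer required)
  violation R3 at balance
  backward on Order therefore BREAKING (1)
forward for Order (reader v1, writer v2):
  attrs <- attrs (map<string, bool> -> map<string, bool>, writer optional)
  balance <- balance (bool -> float32, writer required)
  quantity <- quantity (int64 -> int64, writer required)
  primary: no writer match
  name <- name (string -> string, writer required)
  writer field duration has no reader counterpart
  writer field enabled has no reader counterpart
  violation R1 at attrs
  violation R4 at attrs
  violation R3 at balance
  forward on Order therefore BREAKING (3)

backward: BREAKING [(balance, R3)]; forward: BREAKING [(attrs, R1), (attrs, R4), (balance, R3)]
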